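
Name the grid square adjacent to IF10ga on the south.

IE19gx

Latitude subsquare a = 0; −1 → -1, wraps to 23 = x, carry into square.
Latitude square 0; −1 → -1, wraps to 9, carry into field.
Latitude field F = 5; −1 → 4 = E.
The longitude characters are unchanged.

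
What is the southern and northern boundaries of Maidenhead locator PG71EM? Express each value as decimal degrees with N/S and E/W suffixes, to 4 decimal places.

Field P=15, G=6: +15·20° lon, +6·10° lat → SW at lon 120°, lat -30°.
Square 7, 1: +7·2° lon, +1·1° lat → SW at lon 134°, lat -29°.
Subsquare e=4, m=12: +4·0.0833333° lon, +12·0.0416667° lat → SW at lon 134.333°, lat -28.5°.
Cell spans 0.0833333° lon × 0.0416667° lat.
south 28.5000° S, north 28.4583° S.

28.5000° S, 28.4583° S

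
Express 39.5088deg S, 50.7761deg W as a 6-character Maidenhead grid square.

GF40ol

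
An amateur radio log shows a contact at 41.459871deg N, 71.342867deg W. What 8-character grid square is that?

Add 180° to longitude and 90° to latitude: 108.65713, 131.45987.
Field: lon ⌊108.65713/20⌋ = 5 → F; lat ⌊131.45987/10⌋ = 13 → N.
Square: lon ⌊8.65713/2⌋ = 4; lat ⌊1.45987/1⌋ = 1.
Subsquare: lon ⌊0.65713/0.0833333⌋ = 7 → h; lat ⌊0.45987/0.0416667⌋ = 11 → l.
Extended square: lon ⌊0.07380/0.00833333⌋ = 8; lat ⌊0.00154/0.00416667⌋ = 0.

FN41hl80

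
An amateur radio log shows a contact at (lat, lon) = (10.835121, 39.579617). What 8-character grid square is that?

Add 180° to longitude and 90° to latitude: 219.57962, 100.83512.
Field (20°×10°, letters A–R): lon ⌊219.57962/20⌋ = 10 → K; lat ⌊100.83512/10⌋ = 10 → K.
Square (2°×1°, digits 0–9): lon ⌊19.57962/2⌋ = 9; lat ⌊0.83512/1⌋ = 0.
Subsquare (5′×2.5′, letters a–x): lon ⌊1.57962/0.0833333⌋ = 18 → s; lat ⌊0.83512/0.0416667⌋ = 20 → u.
Extended square (30″×15″, digits 0–9): lon ⌊0.07962/0.00833333⌋ = 9; lat ⌊0.00179/0.00416667⌋ = 0.

KK90su90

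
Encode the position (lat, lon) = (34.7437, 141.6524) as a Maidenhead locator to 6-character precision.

QM04tr

Shift to the Maidenhead origin (180°W, 90°S): lon 321.6524, lat 124.7437.
Field: lon ⌊321.6524/20⌋ = 16 → Q; lat ⌊124.7437/10⌋ = 12 → M.
Square: lon ⌊1.6524/2⌋ = 0; lat ⌊4.7437/1⌋ = 4.
Subsquare: lon ⌊1.6524/0.0833333⌋ = 19 → t; lat ⌊0.7437/0.0416667⌋ = 17 → r.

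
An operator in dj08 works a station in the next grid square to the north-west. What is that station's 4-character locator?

Longitude square 0; −1 → -1, wraps to 9, carry into field.
Longitude field D = 3; −1 → 2 = C.
Latitude square 8; +1 → 9.

CJ99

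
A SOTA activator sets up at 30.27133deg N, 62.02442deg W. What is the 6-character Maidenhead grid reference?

FM80xg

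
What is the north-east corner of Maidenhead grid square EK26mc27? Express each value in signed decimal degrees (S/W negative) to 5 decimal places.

16.11667, -94.97500

Field E=4, K=10: +4·20° lon, +10·10° lat → SW at lon -100°, lat 10°.
Square 2, 6: +2·2° lon, +6·1° lat → SW at lon -96°, lat 16°.
Subsquare m=12, c=2: +12·0.0833333° lon, +2·0.0416667° lat → SW at lon -95°, lat 16.0833°.
Extended square 2, 7: +2·0.00833333° lon, +7·0.00416667° lat → SW at lon -94.9833°, lat 16.1125°.
Cell spans 0.00833333° lon × 0.00416667° lat. NE corner is SW corner plus one full cell.
latitude 16.11667, longitude -94.97500.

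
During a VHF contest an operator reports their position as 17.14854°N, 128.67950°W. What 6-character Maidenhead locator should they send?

Add 180° to longitude and 90° to latitude: 51.3205, 107.1485.
Field (20°×10°, letters A–R): lon ⌊51.3205/20⌋ = 2 → C; lat ⌊107.1485/10⌋ = 10 → K.
Square (2°×1°, digits 0–9): lon ⌊11.3205/2⌋ = 5; lat ⌊7.1485/1⌋ = 7.
Subsquare (5′×2.5′, letters a–x): lon ⌊1.3205/0.0833333⌋ = 15 → p; lat ⌊0.1485/0.0416667⌋ = 3 → d.

CK57pd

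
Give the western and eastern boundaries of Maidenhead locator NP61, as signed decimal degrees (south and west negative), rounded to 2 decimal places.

Field N=13, P=15: +13·20° lon, +15·10° lat → SW at lon 80°, lat 60°.
Square 6, 1: +6·2° lon, +1·1° lat → SW at lon 92°, lat 61°.
Cell spans 2° lon × 1° lat.
west 92.00, east 94.00.

92.00, 94.00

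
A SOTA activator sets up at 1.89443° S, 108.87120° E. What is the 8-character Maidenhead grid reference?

Offset from 180°W / 90°S: lon 288.87120°, lat 88.10557°.
Field: lon ⌊288.87120/20⌋ = 14 → O; lat ⌊88.10557/10⌋ = 8 → I.
Square: lon ⌊8.87120/2⌋ = 4; lat ⌊8.10557/1⌋ = 8.
Subsquare: lon ⌊0.87120/0.0833333⌋ = 10 → k; lat ⌊0.10557/0.0416667⌋ = 2 → c.
Extended square: lon ⌊0.03787/0.00833333⌋ = 4; lat ⌊0.02224/0.00416667⌋ = 5.

OI48kc45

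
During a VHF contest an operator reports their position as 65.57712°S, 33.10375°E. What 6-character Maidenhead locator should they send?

KC64nk

Add 180° to longitude and 90° to latitude: 213.1037, 24.4229.
Field (20°×10°, letters A–R): lon ⌊213.1037/20⌋ = 10 → K; lat ⌊24.4229/10⌋ = 2 → C.
Square (2°×1°, digits 0–9): lon ⌊13.1037/2⌋ = 6; lat ⌊4.4229/1⌋ = 4.
Subsquare (5′×2.5′, letters a–x): lon ⌊1.1037/0.0833333⌋ = 13 → n; lat ⌊0.4229/0.0416667⌋ = 10 → k.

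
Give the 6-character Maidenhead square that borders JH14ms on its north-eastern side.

JH14nt

Longitude subsquare m = 12; +1 → 13 = n.
Latitude subsquare s = 18; +1 → 19 = t.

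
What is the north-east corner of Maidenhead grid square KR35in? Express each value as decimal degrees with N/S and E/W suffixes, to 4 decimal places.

Field K=10, R=17: +10·20° lon, +17·10° lat → SW at lon 20°, lat 80°.
Square 3, 5: +3·2° lon, +5·1° lat → SW at lon 26°, lat 85°.
Subsquare i=8, n=13: +8·0.0833333° lon, +13·0.0416667° lat → SW at lon 26.6667°, lat 85.5417°.
Cell spans 0.0833333° lon × 0.0416667° lat. NE corner is SW corner plus one full cell.
latitude 85.5833° N, longitude 26.7500° E.

85.5833° N, 26.7500° E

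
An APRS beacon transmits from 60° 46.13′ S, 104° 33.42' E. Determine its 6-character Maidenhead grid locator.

OC29gf

Shift to the Maidenhead origin (180°W, 90°S): lon 284.5570, lat 29.2312.
Field: 284.5570/20 → 14 → O, 29.2312/10 → 2 → C; chars OC.
Square: 4.5570/2 → 2, 9.2312/1 → 9; chars 29.
Subsquare: 0.5570/0.0833333 → 6 → g, 0.2312/0.0416667 → 5 → f; chars gf.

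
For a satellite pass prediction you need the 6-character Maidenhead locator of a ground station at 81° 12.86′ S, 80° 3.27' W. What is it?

EA98xs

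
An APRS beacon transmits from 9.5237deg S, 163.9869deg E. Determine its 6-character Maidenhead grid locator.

RI10xl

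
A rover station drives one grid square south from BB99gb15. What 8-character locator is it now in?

Latitude extended square 5; −1 → 4.
The longitude characters are unchanged.

BB99gb14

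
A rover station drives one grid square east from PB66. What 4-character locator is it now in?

PB76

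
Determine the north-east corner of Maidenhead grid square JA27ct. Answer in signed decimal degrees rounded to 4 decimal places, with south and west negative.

-82.1667, 4.2500

Field J=9, A=0: +9·20° lon, +0·10° lat → SW at lon 0°, lat -90°.
Square 2, 7: +2·2° lon, +7·1° lat → SW at lon 4°, lat -83°.
Subsquare c=2, t=19: +2·0.0833333° lon, +19·0.0416667° lat → SW at lon 4.16667°, lat -82.2083°.
Cell spans 0.0833333° lon × 0.0416667° lat. NE corner is SW corner plus one full cell.
latitude -82.1667, longitude 4.2500.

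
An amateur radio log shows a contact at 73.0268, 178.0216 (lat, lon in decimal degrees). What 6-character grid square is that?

Offset from 180°W / 90°S: lon 358.0216°, lat 163.0268°.
Field: lon ⌊358.0216/20⌋ = 17 → R; lat ⌊163.0268/10⌋ = 16 → Q.
Square: lon ⌊18.0216/2⌋ = 9; lat ⌊3.0268/1⌋ = 3.
Subsquare: lon ⌊0.0216/0.0833333⌋ = 0 → a; lat ⌊0.0268/0.0416667⌋ = 0 → a.

RQ93aa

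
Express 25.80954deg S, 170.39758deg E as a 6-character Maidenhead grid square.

RG54ee

Add 180° to longitude and 90° to latitude: 350.3976, 64.1905.
Field (20°×10°, letters A–R): 350.3976/20 → 17 → R, 64.1905/10 → 6 → G; chars RG.
Square (2°×1°, digits 0–9): 10.3976/2 → 5, 4.1905/1 → 4; chars 54.
Subsquare (5′×2.5′, letters a–x): 0.3976/0.0833333 → 4 → e, 0.1905/0.0416667 → 4 → e; chars ee.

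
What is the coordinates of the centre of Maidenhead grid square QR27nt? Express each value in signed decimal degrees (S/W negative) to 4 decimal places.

Field Q=16, R=17: +16·20° lon, +17·10° lat → SW at lon 140°, lat 80°.
Square 2, 7: +2·2° lon, +7·1° lat → SW at lon 144°, lat 87°.
Subsquare n=13, t=19: +13·0.0833333° lon, +19·0.0416667° lat → SW at lon 145.083°, lat 87.7917°.
Cell spans 0.0833333° lon × 0.0416667° lat. Centre is SW corner plus half of each.
latitude 87.8125, longitude 145.1250.

87.8125, 145.1250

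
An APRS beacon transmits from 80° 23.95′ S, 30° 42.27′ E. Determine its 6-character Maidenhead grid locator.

Add 180° to longitude and 90° to latitude: 210.7045, 9.6008.
Field: 210.7045/20 → 10 → K, 9.6008/10 → 0 → A; chars KA.
Square: 10.7045/2 → 5, 9.6008/1 → 9; chars 59.
Subsquare: 0.7045/0.0833333 → 8 → i, 0.6008/0.0416667 → 14 → o; chars io.

KA59io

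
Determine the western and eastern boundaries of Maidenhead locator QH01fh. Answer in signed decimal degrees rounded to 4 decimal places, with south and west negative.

Field Q=16, H=7: +16·20° lon, +7·10° lat → SW at lon 140°, lat -20°.
Square 0, 1: +0·2° lon, +1·1° lat → SW at lon 140°, lat -19°.
Subsquare f=5, h=7: +5·0.0833333° lon, +7·0.0416667° lat → SW at lon 140.417°, lat -18.7083°.
Cell spans 0.0833333° lon × 0.0416667° lat.
west 140.4167, east 140.5000.

140.4167, 140.5000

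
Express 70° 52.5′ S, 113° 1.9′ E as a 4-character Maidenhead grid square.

OB69

Shift to the Maidenhead origin (180°W, 90°S): lon 293.03, lat 19.12.
Field: 293.03/20 → 14 → O, 19.12/10 → 1 → B; chars OB.
Square: 13.03/2 → 6, 9.12/1 → 9; chars 69.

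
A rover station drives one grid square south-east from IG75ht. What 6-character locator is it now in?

Longitude subsquare h = 7; +1 → 8 = i.
Latitude subsquare t = 19; −1 → 18 = s.

IG75is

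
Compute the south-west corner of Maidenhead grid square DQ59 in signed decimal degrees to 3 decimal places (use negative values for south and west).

79.000, -110.000

Field D=3, Q=16: +3·20° lon, +16·10° lat → SW at lon -120°, lat 70°.
Square 5, 9: +5·2° lon, +9·1° lat → SW at lon -110°, lat 79°.
latitude 79.000, longitude -110.000.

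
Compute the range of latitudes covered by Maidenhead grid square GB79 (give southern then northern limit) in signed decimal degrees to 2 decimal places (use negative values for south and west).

Field G=6, B=1: +6·20° lon, +1·10° lat → SW at lon -60°, lat -80°.
Square 7, 9: +7·2° lon, +9·1° lat → SW at lon -46°, lat -71°.
Cell spans 2° lon × 1° lat.
south -71.00, north -70.00.

-71.00, -70.00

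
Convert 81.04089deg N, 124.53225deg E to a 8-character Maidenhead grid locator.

Add 180° to longitude and 90° to latitude: 304.53225, 171.04089.
Field: lon ⌊304.53225/20⌋ = 15 → P; lat ⌊171.04089/10⌋ = 17 → R.
Square: lon ⌊4.53225/2⌋ = 2; lat ⌊1.04089/1⌋ = 1.
Subsquare: lon ⌊0.53225/0.0833333⌋ = 6 → g; lat ⌊0.04089/0.0416667⌋ = 0 → a.
Extended square: lon ⌊0.03225/0.00833333⌋ = 3; lat ⌊0.04089/0.00416667⌋ = 9.

PR21ga39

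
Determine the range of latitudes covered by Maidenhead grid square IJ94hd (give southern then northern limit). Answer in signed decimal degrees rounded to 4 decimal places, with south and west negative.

4.1250, 4.1667

Field I=8, J=9: +8·20° lon, +9·10° lat → SW at lon -20°, lat 0°.
Square 9, 4: +9·2° lon, +4·1° lat → SW at lon -2°, lat 4°.
Subsquare h=7, d=3: +7·0.0833333° lon, +3·0.0416667° lat → SW at lon -1.41667°, lat 4.125°.
Cell spans 0.0833333° lon × 0.0416667° lat.
south 4.1250, north 4.1667.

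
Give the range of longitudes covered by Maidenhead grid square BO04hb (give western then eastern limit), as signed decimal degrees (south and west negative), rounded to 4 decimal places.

Field B=1, O=14: +1·20° lon, +14·10° lat → SW at lon -160°, lat 50°.
Square 0, 4: +0·2° lon, +4·1° lat → SW at lon -160°, lat 54°.
Subsquare h=7, b=1: +7·0.0833333° lon, +1·0.0416667° lat → SW at lon -159.417°, lat 54.0417°.
Cell spans 0.0833333° lon × 0.0416667° lat.
west -159.4167, east -159.3333.

-159.4167, -159.3333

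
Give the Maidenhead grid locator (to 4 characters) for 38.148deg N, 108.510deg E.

OM48

Shift to the Maidenhead origin (180°W, 90°S): lon 288.51, lat 128.15.
Field: 288.51/20 → 14 → O, 128.15/10 → 12 → M; chars OM.
Square: 8.51/2 → 4, 8.15/1 → 8; chars 48.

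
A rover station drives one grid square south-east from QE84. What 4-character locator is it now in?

QE93

Longitude square 8; +1 → 9.
Latitude square 4; −1 → 3.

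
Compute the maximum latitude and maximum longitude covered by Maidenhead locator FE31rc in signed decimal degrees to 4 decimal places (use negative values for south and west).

-48.8750, -72.5000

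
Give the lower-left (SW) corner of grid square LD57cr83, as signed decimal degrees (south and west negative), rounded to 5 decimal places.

-52.27917, 50.23333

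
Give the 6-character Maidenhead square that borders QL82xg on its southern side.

QL82xf

Latitude subsquare g = 6; −1 → 5 = f.
The longitude characters are unchanged.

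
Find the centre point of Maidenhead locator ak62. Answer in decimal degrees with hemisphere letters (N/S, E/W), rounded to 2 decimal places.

12.50° N, 167.00° W

Field A=0, K=10: +0·20° lon, +10·10° lat → SW at lon -180°, lat 10°.
Square 6, 2: +6·2° lon, +2·1° lat → SW at lon -168°, lat 12°.
Cell spans 2° lon × 1° lat. Centre is SW corner plus half of each.
latitude 12.50° N, longitude 167.00° W.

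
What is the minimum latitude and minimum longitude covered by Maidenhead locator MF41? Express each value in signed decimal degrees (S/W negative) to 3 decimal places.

-39.000, 68.000

Field M=12, F=5: +12·20° lon, +5·10° lat → SW at lon 60°, lat -40°.
Square 4, 1: +4·2° lon, +1·1° lat → SW at lon 68°, lat -39°.
latitude -39.000, longitude 68.000.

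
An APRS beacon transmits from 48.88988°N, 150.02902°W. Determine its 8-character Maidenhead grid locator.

BN48xv63

Shift to the Maidenhead origin (180°W, 90°S): lon 29.97098, lat 138.88988.
Field (20°×10°, letters A–R): lon ⌊29.97098/20⌋ = 1 → B; lat ⌊138.88988/10⌋ = 13 → N.
Square (2°×1°, digits 0–9): lon ⌊9.97098/2⌋ = 4; lat ⌊8.88988/1⌋ = 8.
Subsquare (5′×2.5′, letters a–x): lon ⌊1.97098/0.0833333⌋ = 23 → x; lat ⌊0.88988/0.0416667⌋ = 21 → v.
Extended square (30″×15″, digits 0–9): lon ⌊0.05431/0.00833333⌋ = 6; lat ⌊0.01488/0.00416667⌋ = 3.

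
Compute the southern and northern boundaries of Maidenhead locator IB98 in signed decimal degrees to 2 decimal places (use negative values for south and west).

-72.00, -71.00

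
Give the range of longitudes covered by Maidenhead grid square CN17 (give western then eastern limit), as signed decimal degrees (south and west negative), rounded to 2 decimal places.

-138.00, -136.00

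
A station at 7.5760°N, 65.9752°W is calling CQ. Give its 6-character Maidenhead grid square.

FJ77an

Offset from 180°W / 90°S: lon 114.0248°, lat 97.5760°.
Field (20°×10°, letters A–R): lon ⌊114.0248/20⌋ = 5 → F; lat ⌊97.5760/10⌋ = 9 → J.
Square (2°×1°, digits 0–9): lon ⌊14.0248/2⌋ = 7; lat ⌊7.5760/1⌋ = 7.
Subsquare (5′×2.5′, letters a–x): lon ⌊0.0248/0.0833333⌋ = 0 → a; lat ⌊0.5760/0.0416667⌋ = 13 → n.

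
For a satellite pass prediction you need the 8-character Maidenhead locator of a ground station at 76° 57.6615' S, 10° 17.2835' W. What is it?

Add 180° to longitude and 90° to latitude: 169.71194, 13.03897.
Field: 169.71194/20 → 8 → I, 13.03897/10 → 1 → B; chars IB.
Square: 9.71194/2 → 4, 3.03897/1 → 3; chars 43.
Subsquare: 1.71194/0.0833333 → 20 → u, 0.03897/0.0416667 → 0 → a; chars ua.
Extended square: 0.04527/0.00833333 → 5, 0.03897/0.00416667 → 9; chars 59.

IB43ua59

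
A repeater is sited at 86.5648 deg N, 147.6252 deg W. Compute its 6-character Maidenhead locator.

BR66en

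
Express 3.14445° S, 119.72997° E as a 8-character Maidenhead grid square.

Shift to the Maidenhead origin (180°W, 90°S): lon 299.72997, lat 86.85555.
Field: lon ⌊299.72997/20⌋ = 14 → O; lat ⌊86.85555/10⌋ = 8 → I.
Square: lon ⌊19.72997/2⌋ = 9; lat ⌊6.85555/1⌋ = 6.
Subsquare: lon ⌊1.72997/0.0833333⌋ = 20 → u; lat ⌊0.85555/0.0416667⌋ = 20 → u.
Extended square: lon ⌊0.06330/0.00833333⌋ = 7; lat ⌊0.02222/0.00416667⌋ = 5.

OI96uu75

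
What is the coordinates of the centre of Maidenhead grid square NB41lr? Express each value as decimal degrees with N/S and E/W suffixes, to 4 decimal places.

78.2708° S, 88.9583° E

Field N=13, B=1: +13·20° lon, +1·10° lat → SW at lon 80°, lat -80°.
Square 4, 1: +4·2° lon, +1·1° lat → SW at lon 88°, lat -79°.
Subsquare l=11, r=17: +11·0.0833333° lon, +17·0.0416667° lat → SW at lon 88.9167°, lat -78.2917°.
Cell spans 0.0833333° lon × 0.0416667° lat. Centre is SW corner plus half of each.
latitude 78.2708° S, longitude 88.9583° E.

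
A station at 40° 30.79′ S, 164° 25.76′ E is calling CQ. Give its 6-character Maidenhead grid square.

RE29fl

Add 180° to longitude and 90° to latitude: 344.4293, 49.4868.
Field: 344.4293/20 → 17 → R, 49.4868/10 → 4 → E; chars RE.
Square: 4.4293/2 → 2, 9.4868/1 → 9; chars 29.
Subsquare: 0.4293/0.0833333 → 5 → f, 0.4868/0.0416667 → 11 → l; chars fl.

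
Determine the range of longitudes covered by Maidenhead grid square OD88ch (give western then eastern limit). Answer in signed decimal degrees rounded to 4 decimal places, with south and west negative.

Field O=14, D=3: +14·20° lon, +3·10° lat → SW at lon 100°, lat -60°.
Square 8, 8: +8·2° lon, +8·1° lat → SW at lon 116°, lat -52°.
Subsquare c=2, h=7: +2·0.0833333° lon, +7·0.0416667° lat → SW at lon 116.167°, lat -51.7083°.
Cell spans 0.0833333° lon × 0.0416667° lat.
west 116.1667, east 116.2500.

116.1667, 116.2500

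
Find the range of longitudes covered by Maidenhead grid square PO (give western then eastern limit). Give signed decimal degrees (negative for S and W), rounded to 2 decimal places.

120.00, 140.00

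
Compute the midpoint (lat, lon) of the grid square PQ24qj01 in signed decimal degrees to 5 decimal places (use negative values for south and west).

74.38125, 125.33750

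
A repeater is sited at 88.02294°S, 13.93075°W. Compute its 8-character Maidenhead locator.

IA31ax84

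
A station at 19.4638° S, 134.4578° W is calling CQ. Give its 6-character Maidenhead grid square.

CH20sm

Offset from 180°W / 90°S: lon 45.5422°, lat 70.5362°.
Field: lon ⌊45.5422/20⌋ = 2 → C; lat ⌊70.5362/10⌋ = 7 → H.
Square: lon ⌊5.5422/2⌋ = 2; lat ⌊0.5362/1⌋ = 0.
Subsquare: lon ⌊1.5422/0.0833333⌋ = 18 → s; lat ⌊0.5362/0.0416667⌋ = 12 → m.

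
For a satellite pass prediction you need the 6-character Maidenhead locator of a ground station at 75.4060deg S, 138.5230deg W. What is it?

CB04ro

Add 180° to longitude and 90° to latitude: 41.4770, 14.5940.
Field: lon ⌊41.4770/20⌋ = 2 → C; lat ⌊14.5940/10⌋ = 1 → B.
Square: lon ⌊1.4770/2⌋ = 0; lat ⌊4.5940/1⌋ = 4.
Subsquare: lon ⌊1.4770/0.0833333⌋ = 17 → r; lat ⌊0.5940/0.0416667⌋ = 14 → o.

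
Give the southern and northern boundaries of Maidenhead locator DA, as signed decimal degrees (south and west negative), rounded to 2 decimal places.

-90.00, -80.00

Field D=3, A=0: +3·20° lon, +0·10° lat → SW at lon -120°, lat -90°.
Cell spans 20° lon × 10° lat.
south -90.00, north -80.00.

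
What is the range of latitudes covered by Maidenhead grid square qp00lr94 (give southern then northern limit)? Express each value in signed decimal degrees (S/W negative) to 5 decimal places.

60.72500, 60.72917

Field Q=16, P=15: +16·20° lon, +15·10° lat → SW at lon 140°, lat 60°.
Square 0, 0: +0·2° lon, +0·1° lat → SW at lon 140°, lat 60°.
Subsquare l=11, r=17: +11·0.0833333° lon, +17·0.0416667° lat → SW at lon 140.917°, lat 60.7083°.
Extended square 9, 4: +9·0.00833333° lon, +4·0.00416667° lat → SW at lon 140.992°, lat 60.725°.
Cell spans 0.00833333° lon × 0.00416667° lat.
south 60.72500, north 60.72917.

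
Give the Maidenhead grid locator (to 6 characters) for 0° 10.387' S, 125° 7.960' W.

Shift to the Maidenhead origin (180°W, 90°S): lon 54.8673, lat 89.8269.
Field (20°×10°, letters A–R): 54.8673/20 → 2 → C, 89.8269/10 → 8 → I; chars CI.
Square (2°×1°, digits 0–9): 14.8673/2 → 7, 9.8269/1 → 9; chars 79.
Subsquare (5′×2.5′, letters a–x): 0.8673/0.0833333 → 10 → k, 0.8269/0.0416667 → 19 → t; chars kt.

CI79kt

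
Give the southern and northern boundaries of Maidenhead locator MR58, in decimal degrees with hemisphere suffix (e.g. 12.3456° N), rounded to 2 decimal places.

88.00° N, 89.00° N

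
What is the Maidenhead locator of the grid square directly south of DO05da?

Latitude subsquare a = 0; −1 → -1, wraps to 23 = x, carry into square.
Latitude square 5; −1 → 4.
The longitude characters are unchanged.

DO04dx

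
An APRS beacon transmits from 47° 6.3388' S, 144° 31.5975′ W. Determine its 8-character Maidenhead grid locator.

BE72rv64

Offset from 180°W / 90°S: lon 35.47338°, lat 42.89435°.
Field (20°×10°, letters A–R): lon ⌊35.47338/20⌋ = 1 → B; lat ⌊42.89435/10⌋ = 4 → E.
Square (2°×1°, digits 0–9): lon ⌊15.47338/2⌋ = 7; lat ⌊2.89435/1⌋ = 2.
Subsquare (5′×2.5′, letters a–x): lon ⌊1.47338/0.0833333⌋ = 17 → r; lat ⌊0.89435/0.0416667⌋ = 21 → v.
Extended square (30″×15″, digits 0–9): lon ⌊0.05671/0.00833333⌋ = 6; lat ⌊0.01935/0.00416667⌋ = 4.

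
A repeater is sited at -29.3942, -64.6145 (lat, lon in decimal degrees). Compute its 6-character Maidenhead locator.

FG70qo

Shift to the Maidenhead origin (180°W, 90°S): lon 115.3855, lat 60.6058.
Field (20°×10°, letters A–R): lon ⌊115.3855/20⌋ = 5 → F; lat ⌊60.6058/10⌋ = 6 → G.
Square (2°×1°, digits 0–9): lon ⌊15.3855/2⌋ = 7; lat ⌊0.6058/1⌋ = 0.
Subsquare (5′×2.5′, letters a–x): lon ⌊1.3855/0.0833333⌋ = 16 → q; lat ⌊0.6058/0.0416667⌋ = 14 → o.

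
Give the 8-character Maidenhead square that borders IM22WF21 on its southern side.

IM22wf20

Latitude extended square 1; −1 → 0.
The longitude characters are unchanged.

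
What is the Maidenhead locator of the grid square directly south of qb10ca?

QA19cx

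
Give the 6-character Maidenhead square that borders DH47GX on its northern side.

DH48ga

Latitude subsquare x = 23; +1 → 24, wraps to 0 = a, carry into square.
Latitude square 7; +1 → 8.
The longitude characters are unchanged.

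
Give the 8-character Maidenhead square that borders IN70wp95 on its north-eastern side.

IN70xp06

Longitude extended square 9; +1 → 10, wraps to 0, carry into subsquare.
Longitude subsquare w = 22; +1 → 23 = x.
Latitude extended square 5; +1 → 6.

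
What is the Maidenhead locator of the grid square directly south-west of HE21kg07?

Longitude extended square 0; −1 → -1, wraps to 9, carry into subsquare.
Longitude subsquare k = 10; −1 → 9 = j.
Latitude extended square 7; −1 → 6.

HE21jg96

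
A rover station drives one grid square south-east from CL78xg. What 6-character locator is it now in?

Longitude subsquare x = 23; +1 → 24, wraps to 0 = a, carry into square.
Longitude square 7; +1 → 8.
Latitude subsquare g = 6; −1 → 5 = f.

CL88af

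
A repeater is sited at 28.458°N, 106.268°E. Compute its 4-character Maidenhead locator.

OL38

Add 180° to longitude and 90° to latitude: 286.27, 118.46.
Field: lon ⌊286.27/20⌋ = 14 → O; lat ⌊118.46/10⌋ = 11 → L.
Square: lon ⌊6.27/2⌋ = 3; lat ⌊8.46/1⌋ = 8.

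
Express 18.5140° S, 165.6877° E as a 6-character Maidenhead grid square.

RH21ul

Shift to the Maidenhead origin (180°W, 90°S): lon 345.6877, lat 71.4860.
Field (20°×10°, letters A–R): 345.6877/20 → 17 → R, 71.4860/10 → 7 → H; chars RH.
Square (2°×1°, digits 0–9): 5.6877/2 → 2, 1.4860/1 → 1; chars 21.
Subsquare (5′×2.5′, letters a–x): 1.6877/0.0833333 → 20 → u, 0.4860/0.0416667 → 11 → l; chars ul.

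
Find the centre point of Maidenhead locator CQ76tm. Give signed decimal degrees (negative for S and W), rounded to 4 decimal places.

Field C=2, Q=16: +2·20° lon, +16·10° lat → SW at lon -140°, lat 70°.
Square 7, 6: +7·2° lon, +6·1° lat → SW at lon -126°, lat 76°.
Subsquare t=19, m=12: +19·0.0833333° lon, +12·0.0416667° lat → SW at lon -124.417°, lat 76.5°.
Cell spans 0.0833333° lon × 0.0416667° lat. Centre is SW corner plus half of each.
latitude 76.5208, longitude -124.3750.

76.5208, -124.3750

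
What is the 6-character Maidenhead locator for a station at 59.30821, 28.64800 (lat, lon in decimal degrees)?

Add 180° to longitude and 90° to latitude: 208.6480, 149.3082.
Field: lon ⌊208.6480/20⌋ = 10 → K; lat ⌊149.3082/10⌋ = 14 → O.
Square: lon ⌊8.6480/2⌋ = 4; lat ⌊9.3082/1⌋ = 9.
Subsquare: lon ⌊0.6480/0.0833333⌋ = 7 → h; lat ⌊0.3082/0.0416667⌋ = 7 → h.

KO49hh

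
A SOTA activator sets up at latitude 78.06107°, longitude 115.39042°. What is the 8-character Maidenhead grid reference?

Offset from 180°W / 90°S: lon 295.39042°, lat 168.06107°.
Field (20°×10°, letters A–R): 295.39042/20 → 14 → O, 168.06107/10 → 16 → Q; chars OQ.
Square (2°×1°, digits 0–9): 15.39042/2 → 7, 8.06107/1 → 8; chars 78.
Subsquare (5′×2.5′, letters a–x): 1.39042/0.0833333 → 16 → q, 0.06107/0.0416667 → 1 → b; chars qb.
Extended square (30″×15″, digits 0–9): 0.05709/0.00833333 → 6, 0.01940/0.00416667 → 4; chars 64.

OQ78qb64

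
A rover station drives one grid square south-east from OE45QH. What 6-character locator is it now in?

OE45rg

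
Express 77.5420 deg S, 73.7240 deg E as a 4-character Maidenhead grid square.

MB62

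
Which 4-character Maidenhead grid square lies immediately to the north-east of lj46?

Longitude square 4; +1 → 5.
Latitude square 6; +1 → 7.

LJ57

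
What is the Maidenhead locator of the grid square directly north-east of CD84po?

Longitude subsquare p = 15; +1 → 16 = q.
Latitude subsquare o = 14; +1 → 15 = p.

CD84qp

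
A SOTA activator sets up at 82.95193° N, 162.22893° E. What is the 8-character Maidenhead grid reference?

Shift to the Maidenhead origin (180°W, 90°S): lon 342.22893, lat 172.95193.
Field: 342.22893/20 → 17 → R, 172.95193/10 → 17 → R; chars RR.
Square: 2.22893/2 → 1, 2.95193/1 → 2; chars 12.
Subsquare: 0.22893/0.0833333 → 2 → c, 0.95193/0.0416667 → 22 → w; chars cw.
Extended square: 0.06226/0.00833333 → 7, 0.03526/0.00416667 → 8; chars 78.

RR12cw78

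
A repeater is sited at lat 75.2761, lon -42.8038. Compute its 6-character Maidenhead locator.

Offset from 180°W / 90°S: lon 137.1962°, lat 165.2761°.
Field (20°×10°, letters A–R): 137.1962/20 → 6 → G, 165.2761/10 → 16 → Q; chars GQ.
Square (2°×1°, digits 0–9): 17.1962/2 → 8, 5.2761/1 → 5; chars 85.
Subsquare (5′×2.5′, letters a–x): 1.1962/0.0833333 → 14 → o, 0.2761/0.0416667 → 6 → g; chars og.

GQ85og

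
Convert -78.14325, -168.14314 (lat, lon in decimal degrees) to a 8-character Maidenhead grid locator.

Shift to the Maidenhead origin (180°W, 90°S): lon 11.85686, lat 11.85675.
Field: 11.85686/20 → 0 → A, 11.85675/10 → 1 → B; chars AB.
Square: 11.85686/2 → 5, 1.85675/1 → 1; chars 51.
Subsquare: 1.85686/0.0833333 → 22 → w, 0.85675/0.0416667 → 20 → u; chars wu.
Extended square: 0.02353/0.00833333 → 2, 0.02342/0.00416667 → 5; chars 25.

AB51wu25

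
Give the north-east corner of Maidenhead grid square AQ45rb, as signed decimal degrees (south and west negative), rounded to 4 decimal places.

75.0833, -170.5000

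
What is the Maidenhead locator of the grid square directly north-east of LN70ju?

LN70kv

Longitude subsquare j = 9; +1 → 10 = k.
Latitude subsquare u = 20; +1 → 21 = v.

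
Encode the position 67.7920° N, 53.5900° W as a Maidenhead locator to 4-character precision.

Shift to the Maidenhead origin (180°W, 90°S): lon 126.41, lat 157.79.
Field (20°×10°, letters A–R): lon ⌊126.41/20⌋ = 6 → G; lat ⌊157.79/10⌋ = 15 → P.
Square (2°×1°, digits 0–9): lon ⌊6.41/2⌋ = 3; lat ⌊7.79/1⌋ = 7.

GP37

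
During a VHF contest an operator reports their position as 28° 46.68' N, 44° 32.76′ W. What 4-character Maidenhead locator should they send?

GL78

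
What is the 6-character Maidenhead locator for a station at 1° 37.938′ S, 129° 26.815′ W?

Offset from 180°W / 90°S: lon 50.5531°, lat 88.3677°.
Field: lon ⌊50.5531/20⌋ = 2 → C; lat ⌊88.3677/10⌋ = 8 → I.
Square: lon ⌊10.5531/2⌋ = 5; lat ⌊8.3677/1⌋ = 8.
Subsquare: lon ⌊0.5531/0.0833333⌋ = 6 → g; lat ⌊0.3677/0.0416667⌋ = 8 → i.

CI58gi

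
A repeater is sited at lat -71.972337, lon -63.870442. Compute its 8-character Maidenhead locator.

FB88ba56

Offset from 180°W / 90°S: lon 116.12956°, lat 18.02766°.
Field (20°×10°, letters A–R): lon ⌊116.12956/20⌋ = 5 → F; lat ⌊18.02766/10⌋ = 1 → B.
Square (2°×1°, digits 0–9): lon ⌊16.12956/2⌋ = 8; lat ⌊8.02766/1⌋ = 8.
Subsquare (5′×2.5′, letters a–x): lon ⌊0.12956/0.0833333⌋ = 1 → b; lat ⌊0.02766/0.0416667⌋ = 0 → a.
Extended square (30″×15″, digits 0–9): lon ⌊0.04622/0.00833333⌋ = 5; lat ⌊0.02766/0.00416667⌋ = 6.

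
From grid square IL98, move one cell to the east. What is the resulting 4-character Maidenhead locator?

JL08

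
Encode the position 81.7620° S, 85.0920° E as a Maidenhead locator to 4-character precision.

NA28

Shift to the Maidenhead origin (180°W, 90°S): lon 265.09, lat 8.24.
Field: lon ⌊265.09/20⌋ = 13 → N; lat ⌊8.24/10⌋ = 0 → A.
Square: lon ⌊5.09/2⌋ = 2; lat ⌊8.24/1⌋ = 8.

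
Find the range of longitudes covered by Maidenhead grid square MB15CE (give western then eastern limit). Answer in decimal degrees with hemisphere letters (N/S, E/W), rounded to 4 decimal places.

62.1667° E, 62.2500° E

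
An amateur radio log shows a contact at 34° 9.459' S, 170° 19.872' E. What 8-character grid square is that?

RF55du92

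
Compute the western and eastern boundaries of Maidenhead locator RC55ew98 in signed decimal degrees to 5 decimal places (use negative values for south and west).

Field R=17, C=2: +17·20° lon, +2·10° lat → SW at lon 160°, lat -70°.
Square 5, 5: +5·2° lon, +5·1° lat → SW at lon 170°, lat -65°.
Subsquare e=4, w=22: +4·0.0833333° lon, +22·0.0416667° lat → SW at lon 170.333°, lat -64.0833°.
Extended square 9, 8: +9·0.00833333° lon, +8·0.00416667° lat → SW at lon 170.408°, lat -64.05°.
Cell spans 0.00833333° lon × 0.00416667° lat.
west 170.40833, east 170.41667.

170.40833, 170.41667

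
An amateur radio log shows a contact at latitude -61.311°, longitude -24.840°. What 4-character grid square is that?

Shift to the Maidenhead origin (180°W, 90°S): lon 155.16, lat 28.69.
Field (20°×10°, letters A–R): lon ⌊155.16/20⌋ = 7 → H; lat ⌊28.69/10⌋ = 2 → C.
Square (2°×1°, digits 0–9): lon ⌊15.16/2⌋ = 7; lat ⌊8.69/1⌋ = 8.

HC78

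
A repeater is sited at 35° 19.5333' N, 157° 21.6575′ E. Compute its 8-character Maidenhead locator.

QM85qh38

Offset from 180°W / 90°S: lon 337.36096°, lat 125.32556°.
Field: lon ⌊337.36096/20⌋ = 16 → Q; lat ⌊125.32556/10⌋ = 12 → M.
Square: lon ⌊17.36096/2⌋ = 8; lat ⌊5.32556/1⌋ = 5.
Subsquare: lon ⌊1.36096/0.0833333⌋ = 16 → q; lat ⌊0.32556/0.0416667⌋ = 7 → h.
Extended square: lon ⌊0.02762/0.00833333⌋ = 3; lat ⌊0.03389/0.00416667⌋ = 8.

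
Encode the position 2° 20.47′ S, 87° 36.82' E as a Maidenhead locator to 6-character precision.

Add 180° to longitude and 90° to latitude: 267.6137, 87.6588.
Field (20°×10°, letters A–R): 267.6137/20 → 13 → N, 87.6588/10 → 8 → I; chars NI.
Square (2°×1°, digits 0–9): 7.6137/2 → 3, 7.6588/1 → 7; chars 37.
Subsquare (5′×2.5′, letters a–x): 1.6137/0.0833333 → 19 → t, 0.6588/0.0416667 → 15 → p; chars tp.

NI37tp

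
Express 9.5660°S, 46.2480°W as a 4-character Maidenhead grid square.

GI60

Offset from 180°W / 90°S: lon 133.75°, lat 80.43°.
Field: lon ⌊133.75/20⌋ = 6 → G; lat ⌊80.43/10⌋ = 8 → I.
Square: lon ⌊13.75/2⌋ = 6; lat ⌊0.43/1⌋ = 0.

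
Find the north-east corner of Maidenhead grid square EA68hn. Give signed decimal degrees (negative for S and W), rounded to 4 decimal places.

Field E=4, A=0: +4·20° lon, +0·10° lat → SW at lon -100°, lat -90°.
Square 6, 8: +6·2° lon, +8·1° lat → SW at lon -88°, lat -82°.
Subsquare h=7, n=13: +7·0.0833333° lon, +13·0.0416667° lat → SW at lon -87.4167°, lat -81.4583°.
Cell spans 0.0833333° lon × 0.0416667° lat. NE corner is SW corner plus one full cell.
latitude -81.4167, longitude -87.3333.

-81.4167, -87.3333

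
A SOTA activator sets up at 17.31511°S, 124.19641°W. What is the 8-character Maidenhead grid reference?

Add 180° to longitude and 90° to latitude: 55.80359, 72.68489.
Field: 55.80359/20 → 2 → C, 72.68489/10 → 7 → H; chars CH.
Square: 15.80359/2 → 7, 2.68489/1 → 2; chars 72.
Subsquare: 1.80359/0.0833333 → 21 → v, 0.68489/0.0416667 → 16 → q; chars vq.
Extended square: 0.05359/0.00833333 → 6, 0.01822/0.00416667 → 4; chars 64.

CH72vq64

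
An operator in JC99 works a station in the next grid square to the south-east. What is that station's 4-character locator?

KC08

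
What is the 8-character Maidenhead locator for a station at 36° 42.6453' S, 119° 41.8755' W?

DF03dg69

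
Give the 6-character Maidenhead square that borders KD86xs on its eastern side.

KD96as

Longitude subsquare x = 23; +1 → 24, wraps to 0 = a, carry into square.
Longitude square 8; +1 → 9.
The latitude characters are unchanged.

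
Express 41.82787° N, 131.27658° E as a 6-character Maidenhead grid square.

Shift to the Maidenhead origin (180°W, 90°S): lon 311.2766, lat 131.8279.
Field: 311.2766/20 → 15 → P, 131.8279/10 → 13 → N; chars PN.
Square: 11.2766/2 → 5, 1.8279/1 → 1; chars 51.
Subsquare: 1.2766/0.0833333 → 15 → p, 0.8279/0.0416667 → 19 → t; chars pt.

PN51pt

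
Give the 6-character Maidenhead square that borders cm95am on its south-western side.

Longitude subsquare a = 0; −1 → -1, wraps to 23 = x, carry into square.
Longitude square 9; −1 → 8.
Latitude subsquare m = 12; −1 → 11 = l.

CM85xl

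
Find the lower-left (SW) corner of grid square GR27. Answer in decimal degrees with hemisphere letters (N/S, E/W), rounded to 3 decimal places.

87.000° N, 56.000° W

Field G=6, R=17: +6·20° lon, +17·10° lat → SW at lon -60°, lat 80°.
Square 2, 7: +2·2° lon, +7·1° lat → SW at lon -56°, lat 87°.
latitude 87.000° N, longitude 56.000° W.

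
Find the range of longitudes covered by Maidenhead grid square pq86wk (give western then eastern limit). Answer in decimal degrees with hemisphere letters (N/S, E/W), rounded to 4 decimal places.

137.8333° E, 137.9167° E

Field P=15, Q=16: +15·20° lon, +16·10° lat → SW at lon 120°, lat 70°.
Square 8, 6: +8·2° lon, +6·1° lat → SW at lon 136°, lat 76°.
Subsquare w=22, k=10: +22·0.0833333° lon, +10·0.0416667° lat → SW at lon 137.833°, lat 76.4167°.
Cell spans 0.0833333° lon × 0.0416667° lat.
west 137.8333° E, east 137.9167° E.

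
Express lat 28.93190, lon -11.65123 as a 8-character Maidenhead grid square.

IL48ew13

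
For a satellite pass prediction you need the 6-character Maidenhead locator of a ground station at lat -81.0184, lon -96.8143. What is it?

EA18ox

Offset from 180°W / 90°S: lon 83.1857°, lat 8.9816°.
Field: 83.1857/20 → 4 → E, 8.9816/10 → 0 → A; chars EA.
Square: 3.1857/2 → 1, 8.9816/1 → 8; chars 18.
Subsquare: 1.1857/0.0833333 → 14 → o, 0.9816/0.0416667 → 23 → x; chars ox.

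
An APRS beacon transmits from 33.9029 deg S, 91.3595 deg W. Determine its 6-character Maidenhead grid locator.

Offset from 180°W / 90°S: lon 88.6405°, lat 56.0971°.
Field: lon ⌊88.6405/20⌋ = 4 → E; lat ⌊56.0971/10⌋ = 5 → F.
Square: lon ⌊8.6405/2⌋ = 4; lat ⌊6.0971/1⌋ = 6.
Subsquare: lon ⌊0.6405/0.0833333⌋ = 7 → h; lat ⌊0.0971/0.0416667⌋ = 2 → c.

EF46hc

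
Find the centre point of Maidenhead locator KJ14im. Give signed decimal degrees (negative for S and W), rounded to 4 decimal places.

4.5208, 22.7083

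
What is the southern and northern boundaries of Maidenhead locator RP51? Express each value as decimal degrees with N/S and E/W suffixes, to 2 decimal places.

61.00° N, 62.00° N

Field R=17, P=15: +17·20° lon, +15·10° lat → SW at lon 160°, lat 60°.
Square 5, 1: +5·2° lon, +1·1° lat → SW at lon 170°, lat 61°.
Cell spans 2° lon × 1° lat.
south 61.00° N, north 62.00° N.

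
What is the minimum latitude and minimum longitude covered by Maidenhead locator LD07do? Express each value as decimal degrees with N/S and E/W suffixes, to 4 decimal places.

Field L=11, D=3: +11·20° lon, +3·10° lat → SW at lon 40°, lat -60°.
Square 0, 7: +0·2° lon, +7·1° lat → SW at lon 40°, lat -53°.
Subsquare d=3, o=14: +3·0.0833333° lon, +14·0.0416667° lat → SW at lon 40.25°, lat -52.4167°.
latitude 52.4167° S, longitude 40.2500° E.

52.4167° S, 40.2500° E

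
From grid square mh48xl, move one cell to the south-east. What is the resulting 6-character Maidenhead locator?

Longitude subsquare x = 23; +1 → 24, wraps to 0 = a, carry into square.
Longitude square 4; +1 → 5.
Latitude subsquare l = 11; −1 → 10 = k.

MH58ak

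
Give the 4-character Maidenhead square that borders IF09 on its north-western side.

Longitude square 0; −1 → -1, wraps to 9, carry into field.
Longitude field I = 8; −1 → 7 = H.
Latitude square 9; +1 → 10, wraps to 0, carry into field.
Latitude field F = 5; +1 → 6 = G.

HG90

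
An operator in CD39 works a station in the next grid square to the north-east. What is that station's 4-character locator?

CE40

Longitude square 3; +1 → 4.
Latitude square 9; +1 → 10, wraps to 0, carry into field.
Latitude field D = 3; +1 → 4 = E.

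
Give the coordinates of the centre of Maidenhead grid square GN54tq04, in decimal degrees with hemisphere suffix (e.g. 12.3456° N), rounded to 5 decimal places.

44.68542° N, 48.41250° W

Field G=6, N=13: +6·20° lon, +13·10° lat → SW at lon -60°, lat 40°.
Square 5, 4: +5·2° lon, +4·1° lat → SW at lon -50°, lat 44°.
Subsquare t=19, q=16: +19·0.0833333° lon, +16·0.0416667° lat → SW at lon -48.4167°, lat 44.6667°.
Extended square 0, 4: +0·0.00833333° lon, +4·0.00416667° lat → SW at lon -48.4167°, lat 44.6833°.
Cell spans 0.00833333° lon × 0.00416667° lat. Centre is SW corner plus half of each.
latitude 44.68542° N, longitude 48.41250° W.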